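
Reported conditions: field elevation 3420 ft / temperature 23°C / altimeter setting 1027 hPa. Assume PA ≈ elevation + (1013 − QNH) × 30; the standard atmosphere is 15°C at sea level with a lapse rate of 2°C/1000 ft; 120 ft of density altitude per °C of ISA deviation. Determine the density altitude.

4680 ft

Pressure altitude = 3420 + (1013 − 1027) × 30 = 3420 + (-420) = 3000 ft.
ISA temperature at 3000 ft = 15 − 2 × (3000/1000) = 9°C.
ISA deviation = 23 − 9 = +14°C.
Density altitude = 3000 + 120 × (14) = 4680 ft.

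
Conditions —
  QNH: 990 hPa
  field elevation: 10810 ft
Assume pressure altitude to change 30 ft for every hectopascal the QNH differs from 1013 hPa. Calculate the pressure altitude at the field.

11500 ft

Pressure correction = (1013 − 990) × 30 = +690 ft.
Pressure altitude = 10810 + (+690) = 11500 ft.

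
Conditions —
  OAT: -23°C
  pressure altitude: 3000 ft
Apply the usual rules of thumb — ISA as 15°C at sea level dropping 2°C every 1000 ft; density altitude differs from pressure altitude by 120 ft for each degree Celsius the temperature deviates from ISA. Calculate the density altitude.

-840 ft

ISA temperature at 3000 ft = 15 − 2 × (3000/1000) = 9°C.
ISA deviation = -23 − 9 = -32°C.
Density altitude = 3000 + 120 × (-32) = 3000 + (-3840) = -840 ft.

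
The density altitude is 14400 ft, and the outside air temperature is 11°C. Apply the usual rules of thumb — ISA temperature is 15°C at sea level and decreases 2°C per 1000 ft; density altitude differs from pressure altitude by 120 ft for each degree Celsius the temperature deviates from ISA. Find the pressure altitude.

12000 ft

DA = PA + 120 × (OAT − (15 − 2·PA/1000)) = PA + 120·OAT − 1800 + 0.24·PA = 1.24·PA + 120·OAT − 1800.
So 1.24·PA = 14400 − 120 × 11 + 1800 = 14880.
PA = 14880 / 1.24 = 12000 ft.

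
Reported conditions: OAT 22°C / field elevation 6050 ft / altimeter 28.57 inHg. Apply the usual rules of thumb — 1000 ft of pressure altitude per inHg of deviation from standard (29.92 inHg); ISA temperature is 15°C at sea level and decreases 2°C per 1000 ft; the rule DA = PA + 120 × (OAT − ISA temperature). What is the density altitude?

Pressure altitude = 6050 + (29.92 − 28.57) × 1000 = 6050 + (+1350) = 7400 ft.
ISA temperature at 7400 ft = 15 − 2 × (7400/1000) = 0.2°C.
ISA deviation = 22 − 0.2 = +21.8°C.
Density altitude = 7400 + 120 × (21.8) = 10016 ft.

10016 ft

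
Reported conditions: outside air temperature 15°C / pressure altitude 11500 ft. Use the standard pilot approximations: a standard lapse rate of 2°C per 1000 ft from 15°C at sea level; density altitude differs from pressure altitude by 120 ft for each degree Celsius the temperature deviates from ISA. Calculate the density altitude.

ISA temperature at 11500 ft = 15 − 2 × (11500/1000) = -8°C.
ISA deviation = 15 − (-8) = +23°C.
Density altitude = 11500 + 120 × (23) = 11500 + (+2760) = 14260 ft.

14260 ft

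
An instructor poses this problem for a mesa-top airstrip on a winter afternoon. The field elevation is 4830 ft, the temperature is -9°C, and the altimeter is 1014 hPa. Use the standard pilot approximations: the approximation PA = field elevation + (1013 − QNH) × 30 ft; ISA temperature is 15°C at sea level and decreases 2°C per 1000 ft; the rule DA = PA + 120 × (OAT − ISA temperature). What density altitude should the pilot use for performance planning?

Pressure altitude = 4830 + (1013 − 1014) × 30 = 4830 + (-30) = 4800 ft.
ISA temperature at 4800 ft = 15 − 2 × (4800/1000) = 5.4°C.
ISA deviation = -9 − 5.4 = -14.4°C.
Density altitude = 4800 + 120 × (-14.4) = 3072 ft.

3072 ft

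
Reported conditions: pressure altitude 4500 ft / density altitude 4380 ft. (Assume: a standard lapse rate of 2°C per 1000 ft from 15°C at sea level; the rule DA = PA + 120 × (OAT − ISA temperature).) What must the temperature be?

Density altitude − pressure altitude = 4380 − 4500 = -120 ft.
At 120 ft/°C that is an ISA deviation of -120/120 = -1°C.
ISA temperature at 4500 ft = 15 − 2 × (4500/1000) = 6°C.
OAT = ISA + deviation = 6 + (-1) = 5°C.

5°C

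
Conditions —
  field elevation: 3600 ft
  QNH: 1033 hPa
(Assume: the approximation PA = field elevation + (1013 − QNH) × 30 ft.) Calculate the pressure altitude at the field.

3000 ft

Pressure correction = (1013 − 1033) × 30 = -600 ft.
Pressure altitude = 3600 + (-600) = 3000 ft.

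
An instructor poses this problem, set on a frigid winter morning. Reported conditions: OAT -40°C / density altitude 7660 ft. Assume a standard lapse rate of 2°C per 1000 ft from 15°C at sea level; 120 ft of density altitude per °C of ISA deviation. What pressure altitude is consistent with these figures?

11500 ft

DA = PA + 120 × (OAT − (15 − 2·PA/1000)) = PA + 120·OAT − 1800 + 0.24·PA = 1.24·PA + 120·OAT − 1800.
So 1.24·PA = 7660 − 120 × (-40) + 1800 = 14260.
PA = 14260 / 1.24 = 11500 ft.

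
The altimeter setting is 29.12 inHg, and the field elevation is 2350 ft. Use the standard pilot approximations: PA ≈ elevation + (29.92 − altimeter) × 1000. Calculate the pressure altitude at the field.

Pressure correction = (29.92 − 29.12) × 1000 = +800 ft.
Pressure altitude = 2350 + (+800) = 3150 ft.

3150 ft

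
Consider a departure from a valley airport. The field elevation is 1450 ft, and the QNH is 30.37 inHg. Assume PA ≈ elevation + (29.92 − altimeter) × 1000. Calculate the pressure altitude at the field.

Pressure correction = (29.92 − 30.37) × 1000 = -450 ft.
Pressure altitude = 1450 + (-450) = 1000 ft.

1000 ft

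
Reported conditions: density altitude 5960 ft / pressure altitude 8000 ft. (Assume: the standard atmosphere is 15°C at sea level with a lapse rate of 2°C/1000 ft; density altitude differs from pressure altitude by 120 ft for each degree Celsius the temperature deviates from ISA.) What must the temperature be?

Density altitude − pressure altitude = 5960 − 8000 = -2040 ft.
At 120 ft/°C that is an ISA deviation of -2040/120 = -17°C.
ISA temperature at 8000 ft = 15 − 2 × (8000/1000) = -1°C.
OAT = ISA + deviation = -1 + (-17) = -18°C.

-18°C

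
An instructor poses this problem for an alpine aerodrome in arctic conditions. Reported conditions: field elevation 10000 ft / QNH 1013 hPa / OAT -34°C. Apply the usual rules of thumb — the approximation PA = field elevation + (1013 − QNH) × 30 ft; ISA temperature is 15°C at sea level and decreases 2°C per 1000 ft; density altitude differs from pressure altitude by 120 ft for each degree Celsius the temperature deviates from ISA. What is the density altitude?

6520 ft

Pressure altitude = 10000 + (1013 − 1013) × 30 = 10000 + (0) = 10000 ft.
ISA temperature at 10000 ft = 15 − 2 × (10000/1000) = -5°C.
ISA deviation = -34 − (-5) = -29°C.
Density altitude = 10000 + 120 × (-29) = 6520 ft.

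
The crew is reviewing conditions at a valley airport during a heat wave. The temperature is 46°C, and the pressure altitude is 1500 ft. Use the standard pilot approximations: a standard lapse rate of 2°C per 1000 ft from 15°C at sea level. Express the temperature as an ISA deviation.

ISA+34°C

ISA temperature at 1500 ft = 15 − 2 × (1500/1000) = 12°C.
Deviation = OAT − ISA = 46 − 12 = +34°C.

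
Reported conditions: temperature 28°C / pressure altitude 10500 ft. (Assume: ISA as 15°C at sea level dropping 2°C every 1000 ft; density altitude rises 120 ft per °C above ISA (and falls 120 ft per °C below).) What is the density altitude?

14580 ft

ISA temperature at 10500 ft = 15 − 2 × (10500/1000) = -6°C.
ISA deviation = 28 − (-6) = +34°C.
Density altitude = 10500 + 120 × (34) = 10500 + (+4080) = 14580 ft.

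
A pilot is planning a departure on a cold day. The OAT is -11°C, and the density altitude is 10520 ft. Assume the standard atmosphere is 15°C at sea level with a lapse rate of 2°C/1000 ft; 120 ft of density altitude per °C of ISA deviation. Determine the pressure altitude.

DA = PA + 120 × (OAT − (15 − 2·PA/1000)) = PA + 120·OAT − 1800 + 0.24·PA = 1.24·PA + 120·OAT − 1800.
So 1.24·PA = 10520 − 120 × (-11) + 1800 = 13640.
PA = 13640 / 1.24 = 11000 ft.

11000 ft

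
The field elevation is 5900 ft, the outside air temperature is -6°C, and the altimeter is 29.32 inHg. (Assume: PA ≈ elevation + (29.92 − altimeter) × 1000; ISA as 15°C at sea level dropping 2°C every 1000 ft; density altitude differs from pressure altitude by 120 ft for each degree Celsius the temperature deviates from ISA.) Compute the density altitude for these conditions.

Pressure altitude = 5900 + (29.92 − 29.32) × 1000 = 5900 + (+600) = 6500 ft.
ISA temperature at 6500 ft = 15 − 2 × (6500/1000) = 2°C.
ISA deviation = -6 − 2 = -8°C.
Density altitude = 6500 + 120 × (-8) = 5540 ft.

5540 ft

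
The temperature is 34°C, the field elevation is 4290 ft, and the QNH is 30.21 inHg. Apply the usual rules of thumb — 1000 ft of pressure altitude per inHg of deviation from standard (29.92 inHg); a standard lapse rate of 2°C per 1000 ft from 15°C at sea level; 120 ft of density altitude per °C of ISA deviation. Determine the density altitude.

Pressure altitude = 4290 + (29.92 − 30.21) × 1000 = 4290 + (-290) = 4000 ft.
ISA temperature at 4000 ft = 15 − 2 × (4000/1000) = 7°C.
ISA deviation = 34 − 7 = +27°C.
Density altitude = 4000 + 120 × (27) = 7240 ft.

7240 ft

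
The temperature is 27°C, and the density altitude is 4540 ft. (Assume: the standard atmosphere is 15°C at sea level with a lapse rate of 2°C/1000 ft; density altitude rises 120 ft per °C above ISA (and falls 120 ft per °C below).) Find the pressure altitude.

DA = PA + 120 × (OAT − (15 − 2·PA/1000)) = PA + 120·OAT − 1800 + 0.24·PA = 1.24·PA + 120·OAT − 1800.
So 1.24·PA = 4540 − 120 × 27 + 1800 = 3100.
PA = 3100 / 1.24 = 2500 ft.

2500 ft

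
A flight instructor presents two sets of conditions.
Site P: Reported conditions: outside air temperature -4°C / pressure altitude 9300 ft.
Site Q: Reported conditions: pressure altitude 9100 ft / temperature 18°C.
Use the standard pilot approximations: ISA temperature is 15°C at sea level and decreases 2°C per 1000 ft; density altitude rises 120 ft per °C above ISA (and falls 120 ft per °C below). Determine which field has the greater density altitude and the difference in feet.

Site Q by 2392 ft

Site P: ISA temp = -3.6°C, deviation -0.4°C, DA = 9300 + 120 × (-0.4) = 9252 ft.
Site Q: ISA temp = -3.2°C, deviation +21.2°C, DA = 9100 + 120 × 21.2 = 11644 ft.
Site Q is higher by 11644 − 9252 = 2392 ft.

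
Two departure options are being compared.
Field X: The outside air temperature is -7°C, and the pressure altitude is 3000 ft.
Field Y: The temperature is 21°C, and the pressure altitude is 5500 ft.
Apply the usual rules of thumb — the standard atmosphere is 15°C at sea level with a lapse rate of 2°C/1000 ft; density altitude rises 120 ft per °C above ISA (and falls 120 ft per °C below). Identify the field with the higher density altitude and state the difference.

Field Y by 6460 ft

Field X: ISA temp = 9°C, deviation -16°C, DA = 3000 + 120 × (-16) = 1080 ft.
Field Y: ISA temp = 4°C, deviation +17°C, DA = 5500 + 120 × 17 = 7540 ft.
Field Y is higher by 7540 − 1080 = 6460 ft.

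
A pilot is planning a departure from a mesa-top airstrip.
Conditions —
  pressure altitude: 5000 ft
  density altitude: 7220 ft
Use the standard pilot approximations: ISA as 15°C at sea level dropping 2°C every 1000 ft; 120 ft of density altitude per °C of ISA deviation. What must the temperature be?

Density altitude − pressure altitude = 7220 − 5000 = +2220 ft.
At 120 ft/°C that is an ISA deviation of 2220/120 = +18.5°C.
ISA temperature at 5000 ft = 15 − 2 × (5000/1000) = 5°C.
OAT = ISA + deviation = 5 + (+18.5) = 23.5°C.

23.5°C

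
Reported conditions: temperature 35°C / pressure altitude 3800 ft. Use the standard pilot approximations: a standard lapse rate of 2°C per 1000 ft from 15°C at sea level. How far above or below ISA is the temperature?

ISA temperature at 3800 ft = 15 − 2 × (3800/1000) = 7.4°C.
Deviation = OAT − ISA = 35 − 7.4 = +27.6°C.

ISA+27.6°C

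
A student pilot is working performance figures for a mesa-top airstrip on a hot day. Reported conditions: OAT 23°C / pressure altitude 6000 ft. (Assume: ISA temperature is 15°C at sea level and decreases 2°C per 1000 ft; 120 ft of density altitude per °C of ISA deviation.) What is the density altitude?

8400 ft

ISA temperature at 6000 ft = 15 − 2 × (6000/1000) = 3°C.
ISA deviation = 23 − 3 = +20°C.
Density altitude = 6000 + 120 × (20) = 6000 + (+2400) = 8400 ft.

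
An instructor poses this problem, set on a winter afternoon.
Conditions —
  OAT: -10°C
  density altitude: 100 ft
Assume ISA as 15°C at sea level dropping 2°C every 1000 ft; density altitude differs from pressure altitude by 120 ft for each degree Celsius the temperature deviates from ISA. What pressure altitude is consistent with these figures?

2500 ft

DA = PA + 120 × (OAT − (15 − 2·PA/1000)) = PA + 120·OAT − 1800 + 0.24·PA = 1.24·PA + 120·OAT − 1800.
So 1.24·PA = 100 − 120 × (-10) + 1800 = 3100.
PA = 3100 / 1.24 = 2500 ft.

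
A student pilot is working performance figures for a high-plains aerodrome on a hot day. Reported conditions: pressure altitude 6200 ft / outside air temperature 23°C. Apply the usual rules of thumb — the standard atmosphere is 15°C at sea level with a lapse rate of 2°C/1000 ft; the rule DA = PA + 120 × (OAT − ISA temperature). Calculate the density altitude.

ISA temperature at 6200 ft = 15 − 2 × (6200/1000) = 2.6°C.
ISA deviation = 23 − 2.6 = +20.4°C.
Density altitude = 6200 + 120 × (20.4) = 6200 + (+2448) = 8648 ft.

8648 ft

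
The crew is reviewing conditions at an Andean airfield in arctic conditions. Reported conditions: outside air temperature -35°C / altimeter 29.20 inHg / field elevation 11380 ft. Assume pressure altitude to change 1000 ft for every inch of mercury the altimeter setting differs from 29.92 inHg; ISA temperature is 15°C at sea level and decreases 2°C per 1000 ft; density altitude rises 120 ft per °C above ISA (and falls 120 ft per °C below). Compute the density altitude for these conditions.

9004 ft

Pressure altitude = 11380 + (29.92 − 29.20) × 1000 = 11380 + (+720) = 12100 ft.
ISA temperature at 12100 ft = 15 − 2 × (12100/1000) = -9.2°C.
ISA deviation = -35 − (-9.2) = -25.8°C.
Density altitude = 12100 + 120 × (-25.8) = 9004 ft.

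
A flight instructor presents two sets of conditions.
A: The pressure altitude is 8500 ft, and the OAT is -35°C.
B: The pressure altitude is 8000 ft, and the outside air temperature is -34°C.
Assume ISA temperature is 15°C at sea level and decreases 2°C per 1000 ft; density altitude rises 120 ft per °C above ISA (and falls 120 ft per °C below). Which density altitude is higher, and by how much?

A: ISA temp = -2°C, deviation -33°C, DA = 8500 + 120 × (-33) = 4540 ft.
B: ISA temp = -1°C, deviation -33°C, DA = 8000 + 120 × (-33) = 4040 ft.
A is higher by 4540 − 4040 = 500 ft.

A by 500 ft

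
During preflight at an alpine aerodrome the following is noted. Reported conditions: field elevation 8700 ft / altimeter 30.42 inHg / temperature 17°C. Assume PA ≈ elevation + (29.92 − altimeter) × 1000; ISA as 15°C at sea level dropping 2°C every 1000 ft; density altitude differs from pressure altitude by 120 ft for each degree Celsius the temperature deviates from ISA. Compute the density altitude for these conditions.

10408 ft

Pressure altitude = 8700 + (29.92 − 30.42) × 1000 = 8700 + (-500) = 8200 ft.
ISA temperature at 8200 ft = 15 − 2 × (8200/1000) = -1.4°C.
ISA deviation = 17 − (-1.4) = +18.4°C.
Density altitude = 8200 + 120 × (18.4) = 10408 ft.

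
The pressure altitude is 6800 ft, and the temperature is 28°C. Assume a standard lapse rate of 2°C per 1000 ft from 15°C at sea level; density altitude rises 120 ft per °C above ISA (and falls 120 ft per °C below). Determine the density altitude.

9992 ft

ISA temperature at 6800 ft = 15 − 2 × (6800/1000) = 1.4°C.
ISA deviation = 28 − 1.4 = +26.6°C.
Density altitude = 6800 + 120 × (26.6) = 6800 + (+3192) = 9992 ft.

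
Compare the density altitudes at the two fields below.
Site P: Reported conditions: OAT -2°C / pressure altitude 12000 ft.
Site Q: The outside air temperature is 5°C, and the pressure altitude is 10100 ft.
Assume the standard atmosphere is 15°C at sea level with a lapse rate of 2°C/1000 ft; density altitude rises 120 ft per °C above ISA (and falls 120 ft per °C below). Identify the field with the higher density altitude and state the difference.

Site P by 1516 ft

Site P: ISA temp = -9°C, deviation +7°C, DA = 12000 + 120 × 7 = 12840 ft.
Site Q: ISA temp = -5.2°C, deviation +10.2°C, DA = 10100 + 120 × 10.2 = 11324 ft.
Site P is higher by 12840 − 11324 = 1516 ft.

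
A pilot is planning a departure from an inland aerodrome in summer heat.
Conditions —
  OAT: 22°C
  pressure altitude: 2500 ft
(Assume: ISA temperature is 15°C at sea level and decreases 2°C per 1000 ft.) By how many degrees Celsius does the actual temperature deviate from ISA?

ISA temperature at 2500 ft = 15 − 2 × (2500/1000) = 10°C.
Deviation = OAT − ISA = 22 − 10 = +12°C.

ISA+12°C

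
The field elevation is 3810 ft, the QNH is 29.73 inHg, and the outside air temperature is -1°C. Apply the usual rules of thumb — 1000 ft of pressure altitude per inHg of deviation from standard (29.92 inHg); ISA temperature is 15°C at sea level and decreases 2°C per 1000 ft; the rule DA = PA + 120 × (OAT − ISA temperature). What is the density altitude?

Pressure altitude = 3810 + (29.92 − 29.73) × 1000 = 3810 + (+190) = 4000 ft.
ISA temperature at 4000 ft = 15 − 2 × (4000/1000) = 7°C.
ISA deviation = -1 − 7 = -8°C.
Density altitude = 4000 + 120 × (-8) = 3040 ft.

3040 ft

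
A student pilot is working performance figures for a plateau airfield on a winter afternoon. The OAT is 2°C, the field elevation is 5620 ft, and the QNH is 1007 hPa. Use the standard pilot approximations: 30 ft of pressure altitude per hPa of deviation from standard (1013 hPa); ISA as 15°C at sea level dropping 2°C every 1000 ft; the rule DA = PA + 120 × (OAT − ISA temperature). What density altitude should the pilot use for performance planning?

5632 ft

Pressure altitude = 5620 + (1013 − 1007) × 30 = 5620 + (+180) = 5800 ft.
ISA temperature at 5800 ft = 15 − 2 × (5800/1000) = 3.4°C.
ISA deviation = 2 − 3.4 = -1.4°C.
Density altitude = 5800 + 120 × (-1.4) = 5632 ft.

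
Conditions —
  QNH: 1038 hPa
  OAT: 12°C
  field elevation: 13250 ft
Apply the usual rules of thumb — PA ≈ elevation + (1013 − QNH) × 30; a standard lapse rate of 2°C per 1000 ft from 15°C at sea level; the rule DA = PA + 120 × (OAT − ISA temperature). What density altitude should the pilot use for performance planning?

15140 ft

Pressure altitude = 13250 + (1013 − 1038) × 30 = 13250 + (-750) = 12500 ft.
ISA temperature at 12500 ft = 15 − 2 × (12500/1000) = -10°C.
ISA deviation = 12 − (-10) = +22°C.
Density altitude = 12500 + 120 × (22) = 15140 ft.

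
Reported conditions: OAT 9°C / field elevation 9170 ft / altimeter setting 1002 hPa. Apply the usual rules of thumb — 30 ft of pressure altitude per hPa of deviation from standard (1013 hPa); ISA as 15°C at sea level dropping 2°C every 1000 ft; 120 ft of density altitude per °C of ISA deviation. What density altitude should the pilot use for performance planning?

11060 ft

Pressure altitude = 9170 + (1013 − 1002) × 30 = 9170 + (+330) = 9500 ft.
ISA temperature at 9500 ft = 15 − 2 × (9500/1000) = -4°C.
ISA deviation = 9 − (-4) = +13°C.
Density altitude = 9500 + 120 × (13) = 11060 ft.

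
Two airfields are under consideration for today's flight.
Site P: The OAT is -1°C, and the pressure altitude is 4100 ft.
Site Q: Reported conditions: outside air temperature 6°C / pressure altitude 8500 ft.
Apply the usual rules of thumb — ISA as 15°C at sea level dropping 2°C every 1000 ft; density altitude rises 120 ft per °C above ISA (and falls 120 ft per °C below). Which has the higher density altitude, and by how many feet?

Site Q by 6296 ft

Site P: ISA temp = 6.8°C, deviation -7.8°C, DA = 4100 + 120 × (-7.8) = 3164 ft.
Site Q: ISA temp = -2°C, deviation +8°C, DA = 8500 + 120 × 8 = 9460 ft.
Site Q is higher by 9460 − 3164 = 6296 ft.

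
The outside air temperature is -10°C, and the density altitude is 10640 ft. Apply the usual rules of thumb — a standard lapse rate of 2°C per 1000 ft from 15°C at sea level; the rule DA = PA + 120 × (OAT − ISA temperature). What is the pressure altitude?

DA = PA + 120 × (OAT − (15 − 2·PA/1000)) = PA + 120·OAT − 1800 + 0.24·PA = 1.24·PA + 120·OAT − 1800.
So 1.24·PA = 10640 − 120 × (-10) + 1800 = 13640.
PA = 13640 / 1.24 = 11000 ft.

11000 ft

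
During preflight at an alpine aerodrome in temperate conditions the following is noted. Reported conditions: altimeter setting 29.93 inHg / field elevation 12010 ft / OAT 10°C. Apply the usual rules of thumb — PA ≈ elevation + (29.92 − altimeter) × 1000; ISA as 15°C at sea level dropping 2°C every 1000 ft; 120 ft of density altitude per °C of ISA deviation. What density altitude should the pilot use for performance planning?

14280 ft

Pressure altitude = 12010 + (29.92 − 29.93) × 1000 = 12010 + (-10) = 12000 ft.
ISA temperature at 12000 ft = 15 − 2 × (12000/1000) = -9°C.
ISA deviation = 10 − (-9) = +19°C.
Density altitude = 12000 + 120 × (19) = 14280 ft.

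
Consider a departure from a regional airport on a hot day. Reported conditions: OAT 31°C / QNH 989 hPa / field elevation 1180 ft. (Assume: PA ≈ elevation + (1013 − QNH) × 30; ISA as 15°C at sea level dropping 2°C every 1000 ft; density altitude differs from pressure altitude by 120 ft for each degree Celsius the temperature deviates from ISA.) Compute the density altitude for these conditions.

4276 ft

Pressure altitude = 1180 + (1013 − 989) × 30 = 1180 + (+720) = 1900 ft.
ISA temperature at 1900 ft = 15 − 2 × (1900/1000) = 11.2°C.
ISA deviation = 31 − 11.2 = +19.8°C.
Density altitude = 1900 + 120 × (19.8) = 4276 ft.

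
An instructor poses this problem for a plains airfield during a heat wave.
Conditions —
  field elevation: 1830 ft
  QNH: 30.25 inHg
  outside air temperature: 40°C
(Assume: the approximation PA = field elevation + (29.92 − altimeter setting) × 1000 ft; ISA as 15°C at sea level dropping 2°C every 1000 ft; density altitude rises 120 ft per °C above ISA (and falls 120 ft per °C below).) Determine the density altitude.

4860 ft

Pressure altitude = 1830 + (29.92 − 30.25) × 1000 = 1830 + (-330) = 1500 ft.
ISA temperature at 1500 ft = 15 − 2 × (1500/1000) = 12°C.
ISA deviation = 40 − 12 = +28°C.
Density altitude = 1500 + 120 × (28) = 4860 ft.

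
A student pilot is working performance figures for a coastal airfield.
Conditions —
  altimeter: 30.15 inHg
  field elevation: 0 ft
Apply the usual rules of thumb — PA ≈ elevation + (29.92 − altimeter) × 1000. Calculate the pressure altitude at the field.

-230 ft

Pressure correction = (29.92 − 30.15) × 1000 = -230 ft.
Pressure altitude = 0 + (-230) = -230 ft.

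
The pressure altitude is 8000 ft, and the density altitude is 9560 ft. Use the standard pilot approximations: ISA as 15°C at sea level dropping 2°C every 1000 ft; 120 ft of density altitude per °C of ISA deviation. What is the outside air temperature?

Density altitude − pressure altitude = 9560 − 8000 = +1560 ft.
At 120 ft/°C that is an ISA deviation of 1560/120 = +13°C.
ISA temperature at 8000 ft = 15 − 2 × (8000/1000) = -1°C.
OAT = ISA + deviation = -1 + (+13) = 12°C.

12°C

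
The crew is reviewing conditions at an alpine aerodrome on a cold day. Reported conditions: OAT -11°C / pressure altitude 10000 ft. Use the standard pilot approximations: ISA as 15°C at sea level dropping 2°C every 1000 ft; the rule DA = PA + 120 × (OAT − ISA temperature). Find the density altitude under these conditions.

ISA temperature at 10000 ft = 15 − 2 × (10000/1000) = -5°C.
ISA deviation = -11 − (-5) = -6°C.
Density altitude = 10000 + 120 × (-6) = 10000 + (-720) = 9280 ft.

9280 ft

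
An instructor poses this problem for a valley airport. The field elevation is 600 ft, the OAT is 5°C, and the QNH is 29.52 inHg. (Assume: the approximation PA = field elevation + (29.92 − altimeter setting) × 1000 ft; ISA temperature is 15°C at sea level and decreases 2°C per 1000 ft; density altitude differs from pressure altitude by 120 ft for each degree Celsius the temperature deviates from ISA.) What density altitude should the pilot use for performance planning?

Pressure altitude = 600 + (29.92 − 29.52) × 1000 = 600 + (+400) = 1000 ft.
ISA temperature at 1000 ft = 15 − 2 × (1000/1000) = 13°C.
ISA deviation = 5 − 13 = -8°C.
Density altitude = 1000 + 120 × (-8) = 40 ft.

40 ft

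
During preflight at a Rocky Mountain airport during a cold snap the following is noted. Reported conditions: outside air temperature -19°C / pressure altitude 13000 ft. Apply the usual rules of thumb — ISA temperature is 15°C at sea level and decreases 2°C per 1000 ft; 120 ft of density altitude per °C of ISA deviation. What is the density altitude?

12040 ft

ISA temperature at 13000 ft = 15 − 2 × (13000/1000) = -11°C.
ISA deviation = -19 − (-11) = -8°C.
Density altitude = 13000 + 120 × (-8) = 13000 + (-960) = 12040 ft.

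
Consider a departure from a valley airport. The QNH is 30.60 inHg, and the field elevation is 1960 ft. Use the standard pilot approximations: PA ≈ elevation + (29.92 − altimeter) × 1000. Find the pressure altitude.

Pressure correction = (29.92 − 30.60) × 1000 = -680 ft.
Pressure altitude = 1960 + (-680) = 1280 ft.

1280 ft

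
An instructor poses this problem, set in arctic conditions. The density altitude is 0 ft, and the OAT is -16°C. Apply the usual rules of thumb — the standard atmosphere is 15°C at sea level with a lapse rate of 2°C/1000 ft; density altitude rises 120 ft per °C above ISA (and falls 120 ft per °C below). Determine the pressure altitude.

3000 ft

DA = PA + 120 × (OAT − (15 − 2·PA/1000)) = PA + 120·OAT − 1800 + 0.24·PA = 1.24·PA + 120·OAT − 1800.
So 1.24·PA = 0 − 120 × (-16) + 1800 = 3720.
PA = 3720 / 1.24 = 3000 ft.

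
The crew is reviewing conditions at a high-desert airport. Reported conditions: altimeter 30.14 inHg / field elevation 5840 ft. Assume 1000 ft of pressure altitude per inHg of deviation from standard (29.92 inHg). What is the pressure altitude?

5620 ft

Pressure correction = (29.92 − 30.14) × 1000 = -220 ft.
Pressure altitude = 5840 + (-220) = 5620 ft.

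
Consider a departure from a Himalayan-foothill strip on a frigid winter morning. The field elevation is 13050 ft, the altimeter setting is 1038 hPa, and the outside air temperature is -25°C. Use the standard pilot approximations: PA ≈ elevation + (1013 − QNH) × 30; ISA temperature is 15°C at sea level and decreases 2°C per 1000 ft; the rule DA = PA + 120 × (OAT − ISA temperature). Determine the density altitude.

Pressure altitude = 13050 + (1013 − 1038) × 30 = 13050 + (-750) = 12300 ft.
ISA temperature at 12300 ft = 15 − 2 × (12300/1000) = -9.6°C.
ISA deviation = -25 − (-9.6) = -15.4°C.
Density altitude = 12300 + 120 × (-15.4) = 10452 ft.

10452 ft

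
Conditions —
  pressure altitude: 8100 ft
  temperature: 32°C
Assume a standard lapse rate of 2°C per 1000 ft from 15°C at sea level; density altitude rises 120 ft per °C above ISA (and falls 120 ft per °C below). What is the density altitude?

12084 ft

ISA temperature at 8100 ft = 15 − 2 × (8100/1000) = -1.2°C.
ISA deviation = 32 − (-1.2) = +33.2°C.
Density altitude = 8100 + 120 × (33.2) = 8100 + (+3984) = 12084 ft.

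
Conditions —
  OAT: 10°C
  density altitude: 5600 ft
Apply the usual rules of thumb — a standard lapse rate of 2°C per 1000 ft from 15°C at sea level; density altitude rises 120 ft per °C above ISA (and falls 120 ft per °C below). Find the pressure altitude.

DA = PA + 120 × (OAT − (15 − 2·PA/1000)) = PA + 120·OAT − 1800 + 0.24·PA = 1.24·PA + 120·OAT − 1800.
So 1.24·PA = 5600 − 120 × 10 + 1800 = 6200.
PA = 6200 / 1.24 = 5000 ft.

5000 ft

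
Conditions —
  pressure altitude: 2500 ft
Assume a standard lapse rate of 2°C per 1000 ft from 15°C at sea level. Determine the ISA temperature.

ISA temperature = 15 − 2 × (2500/1000) = 15 − 5 = 10°C.

10°C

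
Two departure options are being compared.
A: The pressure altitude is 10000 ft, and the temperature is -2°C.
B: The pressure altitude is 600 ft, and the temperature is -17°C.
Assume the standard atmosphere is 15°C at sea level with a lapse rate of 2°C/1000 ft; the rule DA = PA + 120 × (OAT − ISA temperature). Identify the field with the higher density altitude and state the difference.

A by 13456 ft

A: ISA temp = -5°C, deviation +3°C, DA = 10000 + 120 × 3 = 10360 ft.
B: ISA temp = 13.8°C, deviation -30.8°C, DA = 600 + 120 × (-30.8) = -3096 ft.
A is higher by 10360 − (-3096) = 13456 ft.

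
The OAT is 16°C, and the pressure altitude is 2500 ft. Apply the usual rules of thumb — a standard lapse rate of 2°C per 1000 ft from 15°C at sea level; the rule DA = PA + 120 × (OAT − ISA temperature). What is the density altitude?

ISA temperature at 2500 ft = 15 − 2 × (2500/1000) = 10°C.
ISA deviation = 16 − 10 = +6°C.
Density altitude = 2500 + 120 × (6) = 2500 + (+720) = 3220 ft.

3220 ft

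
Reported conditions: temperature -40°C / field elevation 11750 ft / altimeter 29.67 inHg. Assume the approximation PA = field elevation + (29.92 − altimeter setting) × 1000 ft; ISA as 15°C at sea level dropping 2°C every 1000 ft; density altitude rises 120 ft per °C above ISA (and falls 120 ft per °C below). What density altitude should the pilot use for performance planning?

Pressure altitude = 11750 + (29.92 − 29.67) × 1000 = 11750 + (+250) = 12000 ft.
ISA temperature at 12000 ft = 15 − 2 × (12000/1000) = -9°C.
ISA deviation = -40 − (-9) = -31°C.
Density altitude = 12000 + 120 × (-31) = 8280 ft.

8280 ft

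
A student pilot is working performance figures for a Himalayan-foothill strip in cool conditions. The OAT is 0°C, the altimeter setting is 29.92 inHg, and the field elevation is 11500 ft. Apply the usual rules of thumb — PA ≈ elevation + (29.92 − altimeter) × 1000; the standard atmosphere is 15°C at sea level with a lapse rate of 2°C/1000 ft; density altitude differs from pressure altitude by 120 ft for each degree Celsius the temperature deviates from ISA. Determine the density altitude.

Pressure altitude = 11500 + (29.92 − 29.92) × 1000 = 11500 + (0) = 11500 ft.
ISA temperature at 11500 ft = 15 − 2 × (11500/1000) = -8°C.
ISA deviation = 0 − (-8) = +8°C.
Density altitude = 11500 + 120 × (8) = 12460 ft.

12460 ft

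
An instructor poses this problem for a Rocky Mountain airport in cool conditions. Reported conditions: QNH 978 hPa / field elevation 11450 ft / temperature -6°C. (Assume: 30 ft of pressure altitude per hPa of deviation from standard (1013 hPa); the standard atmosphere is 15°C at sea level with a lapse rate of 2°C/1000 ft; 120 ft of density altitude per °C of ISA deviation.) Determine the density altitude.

Pressure altitude = 11450 + (1013 − 978) × 30 = 11450 + (+1050) = 12500 ft.
ISA temperature at 12500 ft = 15 − 2 × (12500/1000) = -10°C.
ISA deviation = -6 − (-10) = +4°C.
Density altitude = 12500 + 120 × (4) = 12980 ft.

12980 ft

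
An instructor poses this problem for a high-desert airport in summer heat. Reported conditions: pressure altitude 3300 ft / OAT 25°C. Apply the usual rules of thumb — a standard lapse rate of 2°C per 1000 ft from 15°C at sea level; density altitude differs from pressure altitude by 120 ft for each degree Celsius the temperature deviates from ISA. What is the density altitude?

5292 ft

ISA temperature at 3300 ft = 15 − 2 × (3300/1000) = 8.4°C.
ISA deviation = 25 − 8.4 = +16.6°C.
Density altitude = 3300 + 120 × (16.6) = 3300 + (+1992) = 5292 ft.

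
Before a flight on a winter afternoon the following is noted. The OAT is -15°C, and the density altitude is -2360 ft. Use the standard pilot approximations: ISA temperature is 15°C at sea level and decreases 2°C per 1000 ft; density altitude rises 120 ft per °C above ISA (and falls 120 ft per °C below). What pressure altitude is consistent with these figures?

1000 ft

DA = PA + 120 × (OAT − (15 − 2·PA/1000)) = PA + 120·OAT − 1800 + 0.24·PA = 1.24·PA + 120·OAT − 1800.
So 1.24·PA = -2360 − 120 × (-15) + 1800 = 1240.
PA = 1240 / 1.24 = 1000 ft.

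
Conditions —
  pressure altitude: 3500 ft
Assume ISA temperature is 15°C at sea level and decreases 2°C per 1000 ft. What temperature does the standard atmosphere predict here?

8°C

ISA temperature = 15 − 2 × (3500/1000) = 15 − 7 = 8°C.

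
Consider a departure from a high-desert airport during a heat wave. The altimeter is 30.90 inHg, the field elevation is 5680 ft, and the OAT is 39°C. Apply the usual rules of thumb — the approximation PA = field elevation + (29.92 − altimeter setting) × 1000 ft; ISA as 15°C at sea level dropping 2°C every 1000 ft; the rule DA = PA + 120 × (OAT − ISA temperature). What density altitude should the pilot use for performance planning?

8708 ft

Pressure altitude = 5680 + (29.92 − 30.90) × 1000 = 5680 + (-980) = 4700 ft.
ISA temperature at 4700 ft = 15 − 2 × (4700/1000) = 5.6°C.
ISA deviation = 39 − 5.6 = +33.4°C.
Density altitude = 4700 + 120 × (33.4) = 8708 ft.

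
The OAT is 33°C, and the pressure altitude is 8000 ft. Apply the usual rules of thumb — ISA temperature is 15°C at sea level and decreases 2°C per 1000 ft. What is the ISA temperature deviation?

ISA+34°C

ISA temperature at 8000 ft = 15 − 2 × (8000/1000) = -1°C.
Deviation = OAT − ISA = 33 − (-1) = +34°C.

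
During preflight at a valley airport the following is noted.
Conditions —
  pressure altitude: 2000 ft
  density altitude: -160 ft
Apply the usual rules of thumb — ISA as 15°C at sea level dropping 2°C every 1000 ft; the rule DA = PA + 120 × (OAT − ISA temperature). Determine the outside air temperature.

-7°C

Density altitude − pressure altitude = -160 − 2000 = -2160 ft.
At 120 ft/°C that is an ISA deviation of -2160/120 = -18°C.
ISA temperature at 2000 ft = 15 − 2 × (2000/1000) = 11°C.
OAT = ISA + deviation = 11 + (-18) = -7°C.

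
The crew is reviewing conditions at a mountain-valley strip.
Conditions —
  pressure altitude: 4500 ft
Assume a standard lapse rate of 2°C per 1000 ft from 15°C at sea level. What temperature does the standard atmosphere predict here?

6°C

ISA temperature = 15 − 2 × (4500/1000) = 15 − 9 = 6°C.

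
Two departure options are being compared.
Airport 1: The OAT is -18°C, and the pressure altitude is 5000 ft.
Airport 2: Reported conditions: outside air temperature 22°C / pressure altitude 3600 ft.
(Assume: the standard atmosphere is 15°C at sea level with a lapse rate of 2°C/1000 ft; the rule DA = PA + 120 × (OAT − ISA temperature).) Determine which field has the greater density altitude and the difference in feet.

Airport 2 by 3064 ft

Airport 1: ISA temp = 5°C, deviation -23°C, DA = 5000 + 120 × (-23) = 2240 ft.
Airport 2: ISA temp = 7.8°C, deviation +14.2°C, DA = 3600 + 120 × 14.2 = 5304 ft.
Airport 2 is higher by 5304 − 2240 = 3064 ft.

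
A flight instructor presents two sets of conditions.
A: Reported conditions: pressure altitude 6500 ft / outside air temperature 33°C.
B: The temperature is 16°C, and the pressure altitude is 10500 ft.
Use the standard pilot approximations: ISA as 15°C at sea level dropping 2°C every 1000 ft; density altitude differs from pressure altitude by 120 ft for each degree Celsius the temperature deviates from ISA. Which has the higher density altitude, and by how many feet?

B by 2920 ft

A: ISA temp = 2°C, deviation +31°C, DA = 6500 + 120 × 31 = 10220 ft.
B: ISA temp = -6°C, deviation +22°C, DA = 10500 + 120 × 22 = 13140 ft.
B is higher by 13140 − 10220 = 2920 ft.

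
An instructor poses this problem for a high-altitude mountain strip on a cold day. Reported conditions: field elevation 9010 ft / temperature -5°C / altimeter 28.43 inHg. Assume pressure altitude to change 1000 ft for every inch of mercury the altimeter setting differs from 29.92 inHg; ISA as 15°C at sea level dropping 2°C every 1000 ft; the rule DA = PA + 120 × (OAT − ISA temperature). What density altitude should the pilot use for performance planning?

10620 ft

Pressure altitude = 9010 + (29.92 − 28.43) × 1000 = 9010 + (+1490) = 10500 ft.
ISA temperature at 10500 ft = 15 − 2 × (10500/1000) = -6°C.
ISA deviation = -5 − (-6) = +1°C.
Density altitude = 10500 + 120 × (1) = 10620 ft.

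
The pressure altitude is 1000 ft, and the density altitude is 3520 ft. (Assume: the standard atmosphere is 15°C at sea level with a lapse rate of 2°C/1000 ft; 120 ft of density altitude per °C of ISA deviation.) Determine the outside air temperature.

Density altitude − pressure altitude = 3520 − 1000 = +2520 ft.
At 120 ft/°C that is an ISA deviation of 2520/120 = +21°C.
ISA temperature at 1000 ft = 15 − 2 × (1000/1000) = 13°C.
OAT = ISA + deviation = 13 + (+21) = 34°C.

34°C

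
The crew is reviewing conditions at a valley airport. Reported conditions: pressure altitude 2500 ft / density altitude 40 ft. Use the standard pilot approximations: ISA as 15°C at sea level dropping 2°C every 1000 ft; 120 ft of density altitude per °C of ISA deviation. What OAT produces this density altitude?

-10.5°C

Density altitude − pressure altitude = 40 − 2500 = -2460 ft.
At 120 ft/°C that is an ISA deviation of -2460/120 = -20.5°C.
ISA temperature at 2500 ft = 15 − 2 × (2500/1000) = 10°C.
OAT = ISA + deviation = 10 + (-20.5) = -10.5°C.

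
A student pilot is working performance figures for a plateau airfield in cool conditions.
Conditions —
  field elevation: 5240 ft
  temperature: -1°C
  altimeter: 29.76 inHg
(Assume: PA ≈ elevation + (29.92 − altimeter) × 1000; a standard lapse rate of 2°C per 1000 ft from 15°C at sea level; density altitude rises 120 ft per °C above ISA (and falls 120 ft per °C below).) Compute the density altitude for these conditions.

4776 ft

Pressure altitude = 5240 + (29.92 − 29.76) × 1000 = 5240 + (+160) = 5400 ft.
ISA temperature at 5400 ft = 15 − 2 × (5400/1000) = 4.2°C.
ISA deviation = -1 − 4.2 = -5.2°C.
Density altitude = 5400 + 120 × (-5.2) = 4776 ft.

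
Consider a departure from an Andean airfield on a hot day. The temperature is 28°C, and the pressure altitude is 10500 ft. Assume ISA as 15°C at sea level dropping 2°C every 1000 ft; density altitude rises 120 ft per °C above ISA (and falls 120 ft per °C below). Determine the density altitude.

14580 ft

ISA temperature at 10500 ft = 15 − 2 × (10500/1000) = -6°C.
ISA deviation = 28 − (-6) = +34°C.
Density altitude = 10500 + 120 × (34) = 10500 + (+4080) = 14580 ft.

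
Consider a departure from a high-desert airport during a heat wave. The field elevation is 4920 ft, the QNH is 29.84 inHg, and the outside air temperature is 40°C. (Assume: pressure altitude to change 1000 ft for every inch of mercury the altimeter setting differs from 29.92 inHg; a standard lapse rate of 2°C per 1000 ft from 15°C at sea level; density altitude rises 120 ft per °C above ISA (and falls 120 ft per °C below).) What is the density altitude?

9200 ft

Pressure altitude = 4920 + (29.92 − 29.84) × 1000 = 4920 + (+80) = 5000 ft.
ISA temperature at 5000 ft = 15 − 2 × (5000/1000) = 5°C.
ISA deviation = 40 − 5 = +35°C.
Density altitude = 5000 + 120 × (35) = 9200 ft.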